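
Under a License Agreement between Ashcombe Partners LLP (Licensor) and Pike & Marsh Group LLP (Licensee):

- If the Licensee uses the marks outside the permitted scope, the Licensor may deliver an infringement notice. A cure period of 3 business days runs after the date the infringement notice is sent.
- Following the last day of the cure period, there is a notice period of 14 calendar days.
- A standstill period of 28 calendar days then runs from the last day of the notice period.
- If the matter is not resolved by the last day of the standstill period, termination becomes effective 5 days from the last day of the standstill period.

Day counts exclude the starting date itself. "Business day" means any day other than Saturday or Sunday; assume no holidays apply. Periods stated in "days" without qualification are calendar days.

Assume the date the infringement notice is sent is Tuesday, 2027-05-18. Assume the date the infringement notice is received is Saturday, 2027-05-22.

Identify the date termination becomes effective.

2027-07-07

The last day of the cure period: 3 business days after Tuesday, 2027-05-18, skipping weekends — May 19, May 20, May 21 — lands on Friday, 2027-05-21.
The last day of the notice period: 14 calendar days after 2027-05-21 is 2027-06-04.
The last day of the standstill period: 28 calendar days after 2027-06-04 is 2027-07-02.
The date termination becomes effective: 5 calendar days after 2027-07-02 is 2027-07-07.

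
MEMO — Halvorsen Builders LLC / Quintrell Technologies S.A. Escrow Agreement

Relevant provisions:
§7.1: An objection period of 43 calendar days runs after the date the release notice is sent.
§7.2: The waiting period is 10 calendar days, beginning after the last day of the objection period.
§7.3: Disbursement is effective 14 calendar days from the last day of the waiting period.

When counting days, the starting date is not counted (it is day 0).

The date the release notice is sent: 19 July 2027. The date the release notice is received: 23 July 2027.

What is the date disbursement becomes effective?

Adding 43 calendar days to 19 July 2027 gives 31 August 2027, which is the last day of the objection period.
Adding 10 calendar days to 31 August 2027 gives 10 September 2027, which is the last day of the waiting period.
The date disbursement becomes effective: 10 September 2027 + 14 days = 24 September 2027.

24 September 2027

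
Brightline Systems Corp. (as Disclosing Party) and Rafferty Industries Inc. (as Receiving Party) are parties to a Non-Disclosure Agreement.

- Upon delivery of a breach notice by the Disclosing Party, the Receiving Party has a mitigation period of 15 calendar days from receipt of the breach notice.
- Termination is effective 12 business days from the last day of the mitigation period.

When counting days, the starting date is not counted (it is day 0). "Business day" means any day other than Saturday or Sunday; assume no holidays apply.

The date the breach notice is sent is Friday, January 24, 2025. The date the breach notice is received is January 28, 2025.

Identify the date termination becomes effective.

February 28, 2025

Adding 15 calendar days to January 28, 2025 gives February 12, 2025, which is the last day of the mitigation period.
The date termination becomes effective: 12 business days after Wednesday, February 12, 2025, skipping weekends — Feb 13, Feb 14, Feb 17, Feb 18, …, Feb 26, Feb 27, Feb 28 — lands on Friday, February 28, 2025.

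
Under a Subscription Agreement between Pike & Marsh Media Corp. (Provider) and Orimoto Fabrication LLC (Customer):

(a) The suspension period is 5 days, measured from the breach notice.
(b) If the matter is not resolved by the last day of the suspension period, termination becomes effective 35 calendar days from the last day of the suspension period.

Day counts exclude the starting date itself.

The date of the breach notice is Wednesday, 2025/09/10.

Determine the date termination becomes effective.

2025/10/20

Adding 5 calendar days to 2025/09/10 gives 2025/09/15, which is the last day of the suspension period.
The date termination becomes effective: 2025/09/15 + 35 days = 2025/10/20.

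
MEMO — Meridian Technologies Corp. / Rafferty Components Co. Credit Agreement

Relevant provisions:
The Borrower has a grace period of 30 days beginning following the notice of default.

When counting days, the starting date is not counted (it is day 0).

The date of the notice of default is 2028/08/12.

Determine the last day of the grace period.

2028/09/11

The last day of the grace period: 30 calendar days after 2028/08/12 is 2028/09/11.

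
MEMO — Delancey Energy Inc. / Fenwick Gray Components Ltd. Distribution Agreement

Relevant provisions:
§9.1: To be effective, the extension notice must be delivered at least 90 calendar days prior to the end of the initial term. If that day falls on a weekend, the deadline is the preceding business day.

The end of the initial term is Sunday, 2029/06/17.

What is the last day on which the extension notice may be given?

2029/06/17 minus 90 days is 2029/03/19. That is a Monday, so no adjustment is needed.

2029/03/19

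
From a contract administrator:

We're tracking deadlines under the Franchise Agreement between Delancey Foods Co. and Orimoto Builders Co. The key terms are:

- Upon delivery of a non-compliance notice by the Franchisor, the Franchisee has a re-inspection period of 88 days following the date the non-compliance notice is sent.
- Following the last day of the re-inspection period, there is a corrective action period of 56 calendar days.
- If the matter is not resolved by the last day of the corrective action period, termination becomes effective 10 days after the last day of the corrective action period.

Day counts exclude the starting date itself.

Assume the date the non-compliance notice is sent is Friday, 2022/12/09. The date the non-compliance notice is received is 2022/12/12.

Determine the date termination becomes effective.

The last day of the re-inspection period: 88 calendar days after 2022/12/09 is 2023/03/07.
The last day of the corrective action period: 2023/03/07 + 56 days = 2023/05/02.
Adding 10 calendar days to 2023/05/02 gives 2023/05/12, which is the date termination becomes effective.

2023/05/12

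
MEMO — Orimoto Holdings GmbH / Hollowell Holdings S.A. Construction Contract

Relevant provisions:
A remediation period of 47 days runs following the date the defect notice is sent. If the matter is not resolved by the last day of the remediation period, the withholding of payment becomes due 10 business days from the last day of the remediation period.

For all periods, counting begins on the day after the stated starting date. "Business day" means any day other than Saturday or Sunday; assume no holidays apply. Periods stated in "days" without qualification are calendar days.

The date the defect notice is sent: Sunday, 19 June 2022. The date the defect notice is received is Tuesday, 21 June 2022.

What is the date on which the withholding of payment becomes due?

Adding 47 calendar days to 19 June 2022 gives 5 August 2022, which is the last day of the remediation period.
The date on which the withholding of payment becomes due: counting 10 business days from Friday, 5 August 2022 (Aug 8, Aug 9, Aug 10, Aug 11, Aug 12, Aug 15, Aug 16, Aug 17, Aug 18, Aug 19, skipping weekends) reaches Friday, 19 August 2022.

19 August 2022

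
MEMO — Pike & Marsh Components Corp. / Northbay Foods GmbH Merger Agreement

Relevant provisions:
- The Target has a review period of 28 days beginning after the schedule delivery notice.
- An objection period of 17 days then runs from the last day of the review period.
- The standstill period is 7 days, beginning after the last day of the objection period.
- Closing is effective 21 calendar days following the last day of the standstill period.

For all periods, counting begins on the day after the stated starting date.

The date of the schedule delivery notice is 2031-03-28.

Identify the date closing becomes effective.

2031-06-09

The last day of the review period: 2031-03-28 + 28 days = 2031-04-25.
The last day of the objection period: 2031-04-25 + 17 days = 2031-05-12.
The last day of the standstill period: 2031-05-12 + 7 days = 2031-05-19.
The date closing becomes effective: 21 calendar days after 2031-05-19 is 2031-06-09.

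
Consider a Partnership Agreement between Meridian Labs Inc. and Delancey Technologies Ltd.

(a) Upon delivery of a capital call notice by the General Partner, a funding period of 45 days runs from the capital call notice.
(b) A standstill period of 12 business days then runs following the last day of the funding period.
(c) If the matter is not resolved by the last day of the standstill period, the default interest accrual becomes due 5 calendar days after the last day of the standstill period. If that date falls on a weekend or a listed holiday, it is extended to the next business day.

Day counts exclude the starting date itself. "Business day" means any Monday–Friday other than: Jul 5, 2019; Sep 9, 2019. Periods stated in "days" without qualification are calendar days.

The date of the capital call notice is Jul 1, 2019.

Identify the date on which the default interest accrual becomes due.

Adding 45 calendar days to Jul 1, 2019 gives Aug 15, 2019, which is the last day of the funding period.
The last day of the standstill period: counting 12 business days from Thursday, Aug 15, 2019 (Aug 16, Aug 19, Aug 20, Aug 21, …, Aug 29, Aug 30, Sep 2, skipping weekends) reaches Monday, Sep 2, 2019.
Adding 5 calendar days to Sep 2, 2019 gives Sep 7, 2019, which is the date on which the default interest accrual becomes due. That falls on a Saturday, so it rolls to the next business day, Tuesday, Sep 10, 2019.

Sep 10, 2019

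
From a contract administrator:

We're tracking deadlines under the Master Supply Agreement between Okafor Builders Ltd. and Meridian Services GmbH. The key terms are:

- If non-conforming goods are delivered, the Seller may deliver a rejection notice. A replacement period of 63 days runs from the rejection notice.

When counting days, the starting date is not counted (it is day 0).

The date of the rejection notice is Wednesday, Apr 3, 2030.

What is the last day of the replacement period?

The last day of the replacement period: 63 calendar days after Apr 3, 2030 is Jun 5, 2030.

Jun 5, 2030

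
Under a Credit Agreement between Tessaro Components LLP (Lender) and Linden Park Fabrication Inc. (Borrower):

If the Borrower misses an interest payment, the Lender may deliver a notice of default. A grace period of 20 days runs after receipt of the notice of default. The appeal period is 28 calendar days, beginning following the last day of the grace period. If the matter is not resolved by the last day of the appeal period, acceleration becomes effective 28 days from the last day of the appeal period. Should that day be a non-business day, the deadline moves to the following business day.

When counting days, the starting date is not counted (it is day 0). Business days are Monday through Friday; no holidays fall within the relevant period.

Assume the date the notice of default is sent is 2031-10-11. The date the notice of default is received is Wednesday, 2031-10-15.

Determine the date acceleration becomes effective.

2031-12-30

Adding 20 calendar days to 2031-10-15 gives 2031-11-04, which is the last day of the grace period.
The last day of the appeal period: 2031-11-04 + 28 days = 2031-12-02.
Adding 28 calendar days to 2031-12-02 gives 2031-12-30, which is the date acceleration becomes effective. 2031-12-30 is a Tuesday, so no roll-forward applies.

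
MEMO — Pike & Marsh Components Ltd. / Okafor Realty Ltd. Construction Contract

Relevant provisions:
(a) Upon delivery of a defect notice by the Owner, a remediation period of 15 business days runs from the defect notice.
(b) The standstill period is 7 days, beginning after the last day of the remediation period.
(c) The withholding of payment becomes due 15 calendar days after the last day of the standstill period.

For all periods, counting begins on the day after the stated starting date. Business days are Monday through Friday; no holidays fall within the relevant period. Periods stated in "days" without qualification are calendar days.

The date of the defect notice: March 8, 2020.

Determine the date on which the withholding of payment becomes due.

April 18, 2020

The last day of the remediation period: counting 15 business days from Sunday, March 8, 2020 (Mar 9, Mar 10, Mar 11, Mar 12, …, Mar 25, Mar 26, Mar 27, skipping weekends) reaches Friday, March 27, 2020.
The last day of the standstill period: 7 calendar days after March 27, 2020 is April 3, 2020.
The date on which the withholding of payment becomes due: 15 calendar days after April 3, 2020 is April 18, 2020.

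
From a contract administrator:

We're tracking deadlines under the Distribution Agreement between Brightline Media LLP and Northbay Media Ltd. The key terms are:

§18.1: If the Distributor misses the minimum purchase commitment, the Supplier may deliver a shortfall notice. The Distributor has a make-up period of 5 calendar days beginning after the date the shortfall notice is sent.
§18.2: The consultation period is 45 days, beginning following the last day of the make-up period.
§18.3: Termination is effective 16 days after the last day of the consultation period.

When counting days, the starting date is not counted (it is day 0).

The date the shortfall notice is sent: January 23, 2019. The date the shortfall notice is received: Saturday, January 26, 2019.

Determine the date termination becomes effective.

March 30, 2019

The last day of the make-up period: 5 calendar days after January 23, 2019 is January 28, 2019.
The last day of the consultation period: January 28, 2019 + 45 days = March 14, 2019.
The date termination becomes effective: March 14, 2019 + 16 days = March 30, 2019.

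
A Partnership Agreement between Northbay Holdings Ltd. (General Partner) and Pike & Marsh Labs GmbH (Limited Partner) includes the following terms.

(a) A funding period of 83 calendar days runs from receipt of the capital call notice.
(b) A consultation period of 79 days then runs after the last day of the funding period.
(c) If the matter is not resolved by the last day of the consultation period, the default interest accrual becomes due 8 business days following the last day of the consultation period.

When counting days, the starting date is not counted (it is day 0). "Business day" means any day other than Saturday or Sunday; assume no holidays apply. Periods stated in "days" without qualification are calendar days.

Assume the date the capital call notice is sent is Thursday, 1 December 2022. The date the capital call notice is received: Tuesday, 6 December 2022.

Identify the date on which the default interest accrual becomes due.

29 May 2023

The last day of the funding period: 83 calendar days after 6 December 2022 is 27 February 2023.
Adding 79 calendar days to 27 February 2023 gives 17 May 2023, which is the last day of the consultation period.
From Wednesday, 17 May 2023, 8 business days (May 18, May 19, May 22, May 23, May 24, May 25, May 26, May 29, skipping weekends) brings us to Monday, 29 May 2023, which is the date on which the default interest accrual becomes due.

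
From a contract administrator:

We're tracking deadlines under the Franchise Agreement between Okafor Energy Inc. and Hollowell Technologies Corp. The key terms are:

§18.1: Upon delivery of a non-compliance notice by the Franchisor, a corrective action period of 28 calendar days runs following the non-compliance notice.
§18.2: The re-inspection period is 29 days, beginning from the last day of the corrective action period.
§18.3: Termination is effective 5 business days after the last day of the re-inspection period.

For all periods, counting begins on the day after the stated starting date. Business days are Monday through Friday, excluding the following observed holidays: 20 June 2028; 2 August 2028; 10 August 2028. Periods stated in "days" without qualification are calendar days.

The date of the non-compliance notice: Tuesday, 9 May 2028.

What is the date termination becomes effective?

Adding 28 calendar days to 9 May 2028 gives 6 June 2028, which is the last day of the corrective action period.
The last day of the re-inspection period: 29 calendar days after 6 June 2028 is 5 July 2028.
The date termination becomes effective: 5 business days after Wednesday, 5 July 2028, skipping weekends — Jul 6, Jul 7, Jul 10, Jul 11, Jul 12 — lands on Wednesday, 12 July 2028.

12 July 2028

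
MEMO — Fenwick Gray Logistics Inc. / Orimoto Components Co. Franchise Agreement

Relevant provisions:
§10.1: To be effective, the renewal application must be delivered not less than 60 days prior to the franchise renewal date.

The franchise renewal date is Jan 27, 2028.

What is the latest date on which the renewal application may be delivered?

Nov 28, 2027

Jan 27, 2028 minus 60 days is Nov 28, 2027.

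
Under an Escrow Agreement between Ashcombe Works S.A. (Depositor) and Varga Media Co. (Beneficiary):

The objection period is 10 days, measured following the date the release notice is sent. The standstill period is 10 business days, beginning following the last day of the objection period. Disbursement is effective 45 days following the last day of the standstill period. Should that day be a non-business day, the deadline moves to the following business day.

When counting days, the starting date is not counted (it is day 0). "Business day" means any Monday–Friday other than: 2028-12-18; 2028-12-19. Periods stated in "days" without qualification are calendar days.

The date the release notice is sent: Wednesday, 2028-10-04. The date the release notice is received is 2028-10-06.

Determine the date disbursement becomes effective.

The last day of the objection period: 2028-10-04 + 10 days = 2028-10-14.
The last day of the standstill period: 10 business days after Saturday, 2028-10-14, skipping weekends — Oct 16, Oct 17, Oct 18, Oct 19, Oct 20, Oct 23, Oct 24, Oct 25, Oct 26, Oct 27 — lands on Friday, 2028-10-27.
The date disbursement becomes effective: 45 calendar days after 2028-10-27 is 2028-12-11. 2028-12-11 is a Monday and is not a listed holiday, so no roll-forward applies.

2028-12-11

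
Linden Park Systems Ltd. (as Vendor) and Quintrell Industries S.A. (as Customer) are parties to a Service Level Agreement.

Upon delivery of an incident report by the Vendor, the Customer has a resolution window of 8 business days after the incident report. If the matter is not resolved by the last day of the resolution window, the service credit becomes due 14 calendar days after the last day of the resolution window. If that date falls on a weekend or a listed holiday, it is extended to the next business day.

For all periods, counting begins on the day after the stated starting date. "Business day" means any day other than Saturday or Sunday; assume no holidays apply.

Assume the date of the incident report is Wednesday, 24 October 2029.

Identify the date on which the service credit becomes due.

The last day of the resolution window: counting 8 business days from Wednesday, 24 October 2029 (Oct 25, Oct 26, Oct 29, Oct 30, Oct 31, Nov 1, Nov 2, Nov 5, skipping weekends) reaches Monday, 5 November 2029.
Adding 14 calendar days to 5 November 2029 gives 19 November 2029, which is the date on which the service credit becomes due. 19 November 2029 is a Monday, so no roll-forward applies.

19 November 2029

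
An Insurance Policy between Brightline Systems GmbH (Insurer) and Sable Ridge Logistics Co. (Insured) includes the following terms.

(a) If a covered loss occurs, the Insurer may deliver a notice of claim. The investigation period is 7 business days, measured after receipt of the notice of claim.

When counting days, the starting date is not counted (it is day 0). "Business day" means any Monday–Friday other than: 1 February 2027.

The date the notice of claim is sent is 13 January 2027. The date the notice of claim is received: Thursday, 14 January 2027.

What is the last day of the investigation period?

The last day of the investigation period: counting 7 business days from Thursday, 14 January 2027 (Jan 15, Jan 18, Jan 19, Jan 20, Jan 21, Jan 22, Jan 25, skipping weekends) reaches Monday, 25 January 2027.

25 January 2027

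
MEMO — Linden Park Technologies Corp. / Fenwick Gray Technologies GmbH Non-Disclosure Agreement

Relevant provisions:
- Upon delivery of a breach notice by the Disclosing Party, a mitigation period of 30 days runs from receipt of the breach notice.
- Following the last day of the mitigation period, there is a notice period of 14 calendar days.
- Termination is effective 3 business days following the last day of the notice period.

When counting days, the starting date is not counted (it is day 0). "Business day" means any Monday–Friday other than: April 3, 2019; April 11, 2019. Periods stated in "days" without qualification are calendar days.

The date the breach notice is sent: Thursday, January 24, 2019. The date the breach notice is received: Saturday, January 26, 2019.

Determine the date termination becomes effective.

The last day of the mitigation period: January 26, 2019 + 30 days = February 25, 2019.
The last day of the notice period: February 25, 2019 + 14 days = March 11, 2019.
From Monday, March 11, 2019, 3 business days (Mar 12, Mar 13, Mar 14, skipping weekends) brings us to Thursday, March 14, 2019, which is the date termination becomes effective.

March 14, 2019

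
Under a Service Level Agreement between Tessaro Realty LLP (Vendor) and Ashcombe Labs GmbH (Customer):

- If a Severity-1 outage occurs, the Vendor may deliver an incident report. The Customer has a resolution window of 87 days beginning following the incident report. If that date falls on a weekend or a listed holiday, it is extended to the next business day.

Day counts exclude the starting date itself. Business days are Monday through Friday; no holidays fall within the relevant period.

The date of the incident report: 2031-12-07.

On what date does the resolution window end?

2032-03-03

The last day of the resolution window: 87 calendar days after 2031-12-07 is 2032-03-03. 2032-03-03 is a Wednesday, so no roll-forward applies.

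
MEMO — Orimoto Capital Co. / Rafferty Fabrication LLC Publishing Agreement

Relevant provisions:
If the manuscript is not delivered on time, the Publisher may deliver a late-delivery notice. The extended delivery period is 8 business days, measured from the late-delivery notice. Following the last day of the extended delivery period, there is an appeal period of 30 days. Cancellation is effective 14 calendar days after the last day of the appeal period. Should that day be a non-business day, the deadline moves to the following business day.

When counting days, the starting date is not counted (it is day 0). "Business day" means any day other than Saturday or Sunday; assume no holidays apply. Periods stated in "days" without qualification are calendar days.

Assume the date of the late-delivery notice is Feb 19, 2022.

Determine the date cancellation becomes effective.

The last day of the extended delivery period: counting 8 business days from Saturday, Feb 19, 2022 (Feb 21, Feb 22, Feb 23, Feb 24, Feb 25, Feb 28, Mar 1, Mar 2, skipping weekends) reaches Wednesday, Mar 2, 2022.
The last day of the appeal period: Mar 2, 2022 + 30 days = Apr 1, 2022.
The date cancellation becomes effective: 14 calendar days after Apr 1, 2022 is Apr 15, 2022. Apr 15, 2022 is a Friday, so no roll-forward applies.

Apr 15, 2022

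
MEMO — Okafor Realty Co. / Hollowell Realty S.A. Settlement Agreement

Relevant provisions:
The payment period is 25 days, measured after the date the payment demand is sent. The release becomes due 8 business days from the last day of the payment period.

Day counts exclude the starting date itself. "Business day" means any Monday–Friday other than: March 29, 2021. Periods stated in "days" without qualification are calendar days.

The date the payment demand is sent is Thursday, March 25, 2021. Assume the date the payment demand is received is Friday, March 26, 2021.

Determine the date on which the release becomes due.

April 29, 2021

Adding 25 calendar days to March 25, 2021 gives April 19, 2021, which is the last day of the payment period.
The date on which the release becomes due: 8 business days after Monday, April 19, 2021, skipping weekends — Apr 20, Apr 21, Apr 22, Apr 23, Apr 26, Apr 27, Apr 28, Apr 29 — lands on Thursday, April 29, 2021.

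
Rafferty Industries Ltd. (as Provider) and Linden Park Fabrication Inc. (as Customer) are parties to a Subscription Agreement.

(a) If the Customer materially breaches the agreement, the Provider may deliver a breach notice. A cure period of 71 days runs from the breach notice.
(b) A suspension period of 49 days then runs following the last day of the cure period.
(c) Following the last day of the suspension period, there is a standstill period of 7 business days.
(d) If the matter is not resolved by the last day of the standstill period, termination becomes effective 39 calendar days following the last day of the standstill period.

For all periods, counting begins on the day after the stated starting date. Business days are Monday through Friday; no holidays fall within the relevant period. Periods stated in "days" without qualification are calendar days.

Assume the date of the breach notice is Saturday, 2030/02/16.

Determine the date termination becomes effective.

2030/08/03

The last day of the cure period: 71 calendar days after 2030/02/16 is 2030/04/28.
The last day of the suspension period: 49 calendar days after 2030/04/28 is 2030/06/16.
From Sunday, 2030/06/16, 7 business days (Jun 17, Jun 18, Jun 19, Jun 20, Jun 21, Jun 24, Jun 25, skipping weekends) brings us to Tuesday, 2030/06/25, which is the last day of the standstill period.
The date termination becomes effective: 2030/06/25 + 39 days = 2030/08/03.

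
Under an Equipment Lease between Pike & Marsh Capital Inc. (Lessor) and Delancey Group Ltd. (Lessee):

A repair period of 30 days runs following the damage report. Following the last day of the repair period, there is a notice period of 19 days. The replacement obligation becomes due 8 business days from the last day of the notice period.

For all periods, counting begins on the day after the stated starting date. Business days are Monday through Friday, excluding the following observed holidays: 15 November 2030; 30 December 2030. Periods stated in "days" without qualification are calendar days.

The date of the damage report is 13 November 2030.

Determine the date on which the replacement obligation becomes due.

The last day of the repair period: 30 calendar days after 13 November 2030 is 13 December 2030.
Adding 19 calendar days to 13 December 2030 gives 1 January 2031, which is the last day of the notice period.
The date on which the replacement obligation becomes due: counting 8 business days from Wednesday, 1 January 2031 (Jan 2, Jan 3, Jan 6, Jan 7, Jan 8, Jan 9, Jan 10, Jan 13, skipping weekends) reaches Monday, 13 January 2031.

13 January 2031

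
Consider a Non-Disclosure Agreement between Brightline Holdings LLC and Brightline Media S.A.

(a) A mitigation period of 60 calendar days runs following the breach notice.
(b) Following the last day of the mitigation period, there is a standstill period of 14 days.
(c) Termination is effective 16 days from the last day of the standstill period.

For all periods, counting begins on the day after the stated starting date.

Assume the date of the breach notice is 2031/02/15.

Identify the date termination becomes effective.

2031/05/16

The last day of the mitigation period: 60 calendar days after 2031/02/15 is 2031/04/16.
The last day of the standstill period: 14 calendar days after 2031/04/16 is 2031/04/30.
The date termination becomes effective: 2031/04/30 + 16 days = 2031/05/16.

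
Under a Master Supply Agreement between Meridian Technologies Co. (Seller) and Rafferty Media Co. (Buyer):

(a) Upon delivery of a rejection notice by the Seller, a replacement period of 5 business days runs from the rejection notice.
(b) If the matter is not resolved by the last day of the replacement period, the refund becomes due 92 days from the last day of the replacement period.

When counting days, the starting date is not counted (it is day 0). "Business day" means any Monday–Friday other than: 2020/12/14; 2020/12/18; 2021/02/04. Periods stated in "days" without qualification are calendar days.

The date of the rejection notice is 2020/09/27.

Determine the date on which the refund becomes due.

2021/01/02

The last day of the replacement period: counting 5 business days from Sunday, 2020/09/27 (Sep 28, Sep 29, Sep 30, Oct 1, Oct 2, skipping weekends) reaches Friday, 2020/10/02.
Adding 92 calendar days to 2020/10/02 gives 2021/01/02, which is the date on which the refund becomes due.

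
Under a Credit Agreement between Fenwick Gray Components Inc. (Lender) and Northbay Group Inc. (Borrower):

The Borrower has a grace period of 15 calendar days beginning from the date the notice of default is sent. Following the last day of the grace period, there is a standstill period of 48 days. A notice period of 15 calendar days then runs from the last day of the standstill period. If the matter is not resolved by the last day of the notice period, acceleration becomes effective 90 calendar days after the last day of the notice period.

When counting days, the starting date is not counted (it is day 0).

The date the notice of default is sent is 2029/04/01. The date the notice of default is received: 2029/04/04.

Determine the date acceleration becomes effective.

2029/09/16

Adding 15 calendar days to 2029/04/01 gives 2029/04/16, which is the last day of the grace period.
Adding 48 calendar days to 2029/04/16 gives 2029/06/03, which is the last day of the standstill period.
The last day of the notice period: 2029/06/03 + 15 days = 2029/06/18.
The date acceleration becomes effective: 90 calendar days after 2029/06/18 is 2029/09/16.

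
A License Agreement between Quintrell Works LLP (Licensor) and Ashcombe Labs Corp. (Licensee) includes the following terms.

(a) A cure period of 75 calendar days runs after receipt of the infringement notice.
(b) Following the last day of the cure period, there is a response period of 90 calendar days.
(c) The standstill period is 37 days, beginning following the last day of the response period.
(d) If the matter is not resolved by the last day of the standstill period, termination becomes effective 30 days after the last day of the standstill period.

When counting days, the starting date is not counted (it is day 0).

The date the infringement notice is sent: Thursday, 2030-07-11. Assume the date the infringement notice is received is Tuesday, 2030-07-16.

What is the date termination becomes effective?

The last day of the cure period: 75 calendar days after 2030-07-16 is 2030-09-29.
The last day of the response period: 90 calendar days after 2030-09-29 is 2030-12-28.
The last day of the standstill period: 37 calendar days after 2030-12-28 is 2031-02-03.
The date termination becomes effective: 30 calendar days after 2031-02-03 is 2031-03-05.

2031-03-05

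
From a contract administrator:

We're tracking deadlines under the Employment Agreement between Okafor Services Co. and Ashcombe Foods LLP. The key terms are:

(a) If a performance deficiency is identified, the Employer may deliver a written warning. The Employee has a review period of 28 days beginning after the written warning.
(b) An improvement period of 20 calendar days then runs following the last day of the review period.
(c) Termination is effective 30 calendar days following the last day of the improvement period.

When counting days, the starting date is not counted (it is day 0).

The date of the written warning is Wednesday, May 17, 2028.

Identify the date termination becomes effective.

The last day of the review period: 28 calendar days after May 17, 2028 is Jun 14, 2028.
The last day of the improvement period: 20 calendar days after Jun 14, 2028 is Jul 4, 2028.
The date termination becomes effective: 30 calendar days after Jul 4, 2028 is Aug 3, 2028.

Aug 3, 2028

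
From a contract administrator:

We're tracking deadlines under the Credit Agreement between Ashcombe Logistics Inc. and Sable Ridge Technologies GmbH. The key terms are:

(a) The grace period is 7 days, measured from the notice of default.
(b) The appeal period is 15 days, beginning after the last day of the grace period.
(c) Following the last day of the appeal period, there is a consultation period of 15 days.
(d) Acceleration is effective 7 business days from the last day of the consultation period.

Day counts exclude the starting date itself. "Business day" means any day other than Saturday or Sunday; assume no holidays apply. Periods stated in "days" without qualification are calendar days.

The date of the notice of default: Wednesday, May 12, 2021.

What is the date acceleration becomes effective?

The last day of the grace period: May 12, 2021 + 7 days = May 19, 2021.
The last day of the appeal period: 15 calendar days after May 19, 2021 is June 3, 2021.
The last day of the consultation period: June 3, 2021 + 15 days = June 18, 2021.
From Friday, June 18, 2021, 7 business days (Jun 21, Jun 22, Jun 23, Jun 24, Jun 25, Jun 28, Jun 29, skipping weekends) brings us to Tuesday, June 29, 2021, which is the date acceleration becomes effective.

June 29, 2021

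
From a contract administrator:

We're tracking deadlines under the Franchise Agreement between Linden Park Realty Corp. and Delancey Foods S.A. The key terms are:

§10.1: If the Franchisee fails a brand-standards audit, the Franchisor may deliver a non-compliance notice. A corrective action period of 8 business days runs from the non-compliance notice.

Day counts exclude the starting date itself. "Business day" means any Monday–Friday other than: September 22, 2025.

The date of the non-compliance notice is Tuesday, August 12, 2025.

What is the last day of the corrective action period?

From Tuesday, August 12, 2025, 8 business days (Aug 13, Aug 14, Aug 15, Aug 18, Aug 19, Aug 20, Aug 21, Aug 22, skipping weekends) brings us to Friday, August 22, 2025, which is the last day of the corrective action period.

August 22, 2025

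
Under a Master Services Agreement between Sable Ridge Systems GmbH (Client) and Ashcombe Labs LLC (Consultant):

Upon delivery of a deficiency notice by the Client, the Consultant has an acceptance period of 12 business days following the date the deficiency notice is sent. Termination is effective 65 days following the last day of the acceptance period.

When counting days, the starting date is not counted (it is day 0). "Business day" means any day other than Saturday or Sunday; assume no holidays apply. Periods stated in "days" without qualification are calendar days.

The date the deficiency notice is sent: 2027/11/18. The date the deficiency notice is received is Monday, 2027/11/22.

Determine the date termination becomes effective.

The last day of the acceptance period: 12 business days after Thursday, 2027/11/18, skipping weekends — Nov 19, Nov 22, Nov 23, Nov 24, …, Dec 2, Dec 3, Dec 6 — lands on Monday, 2027/12/06.
The date termination becomes effective: 2027/12/06 + 65 days = 2028/02/09.

2028/02/09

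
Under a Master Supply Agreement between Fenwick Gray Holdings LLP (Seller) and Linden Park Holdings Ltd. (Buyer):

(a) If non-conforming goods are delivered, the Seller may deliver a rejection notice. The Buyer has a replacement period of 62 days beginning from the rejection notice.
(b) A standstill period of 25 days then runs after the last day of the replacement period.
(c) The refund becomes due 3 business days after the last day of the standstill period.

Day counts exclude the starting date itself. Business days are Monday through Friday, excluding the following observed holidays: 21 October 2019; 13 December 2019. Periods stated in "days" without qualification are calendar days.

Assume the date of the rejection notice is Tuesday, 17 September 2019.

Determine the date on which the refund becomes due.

The last day of the replacement period: 62 calendar days after 17 September 2019 is 18 November 2019.
The last day of the standstill period: 18 November 2019 + 25 days = 13 December 2019.
From Friday, 13 December 2019, 3 business days (Dec 16, Dec 17, Dec 18, skipping weekends) brings us to Wednesday, 18 December 2019, which is the date on which the refund becomes due.

18 December 2019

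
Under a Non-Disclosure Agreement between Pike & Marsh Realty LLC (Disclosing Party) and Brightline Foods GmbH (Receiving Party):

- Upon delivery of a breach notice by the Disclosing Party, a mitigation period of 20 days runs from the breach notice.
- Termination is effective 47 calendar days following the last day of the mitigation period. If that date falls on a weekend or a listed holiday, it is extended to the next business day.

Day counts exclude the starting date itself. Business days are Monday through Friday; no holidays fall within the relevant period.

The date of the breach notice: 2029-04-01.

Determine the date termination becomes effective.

The last day of the mitigation period: 20 calendar days after 2029-04-01 is 2029-04-21.
Adding 47 calendar days to 2029-04-21 gives 2029-06-07, which is the date termination becomes effective. 2029-06-07 is a Thursday, so no roll-forward applies.

2029-06-07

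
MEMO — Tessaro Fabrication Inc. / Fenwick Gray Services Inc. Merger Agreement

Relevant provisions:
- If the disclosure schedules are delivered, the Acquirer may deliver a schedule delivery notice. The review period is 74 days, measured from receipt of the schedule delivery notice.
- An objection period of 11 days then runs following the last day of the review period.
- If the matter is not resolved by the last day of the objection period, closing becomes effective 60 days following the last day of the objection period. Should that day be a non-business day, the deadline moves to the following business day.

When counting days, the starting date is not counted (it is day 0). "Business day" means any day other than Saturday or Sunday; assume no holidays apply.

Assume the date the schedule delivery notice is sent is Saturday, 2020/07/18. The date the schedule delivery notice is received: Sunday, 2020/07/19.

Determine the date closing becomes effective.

The last day of the review period: 74 calendar days after 2020/07/19 is 2020/10/01.
Adding 11 calendar days to 2020/10/01 gives 2020/10/12, which is the last day of the objection period.
The date closing becomes effective: 2020/10/12 + 60 days = 2020/12/11. 2020/12/11 is a Friday, so no roll-forward applies.

2020/12/11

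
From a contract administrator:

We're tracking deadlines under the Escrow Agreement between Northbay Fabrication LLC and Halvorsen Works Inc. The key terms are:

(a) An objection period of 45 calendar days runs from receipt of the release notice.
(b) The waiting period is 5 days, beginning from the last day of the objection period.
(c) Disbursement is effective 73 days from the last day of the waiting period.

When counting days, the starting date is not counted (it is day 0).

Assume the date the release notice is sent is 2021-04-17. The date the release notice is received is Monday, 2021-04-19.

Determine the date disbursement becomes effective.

2021-08-20

Adding 45 calendar days to 2021-04-19 gives 2021-06-03, which is the last day of the objection period.
The last day of the waiting period: 5 calendar days after 2021-06-03 is 2021-06-08.
Adding 73 calendar days to 2021-06-08 gives 2021-08-20, which is the date disbursement becomes effective.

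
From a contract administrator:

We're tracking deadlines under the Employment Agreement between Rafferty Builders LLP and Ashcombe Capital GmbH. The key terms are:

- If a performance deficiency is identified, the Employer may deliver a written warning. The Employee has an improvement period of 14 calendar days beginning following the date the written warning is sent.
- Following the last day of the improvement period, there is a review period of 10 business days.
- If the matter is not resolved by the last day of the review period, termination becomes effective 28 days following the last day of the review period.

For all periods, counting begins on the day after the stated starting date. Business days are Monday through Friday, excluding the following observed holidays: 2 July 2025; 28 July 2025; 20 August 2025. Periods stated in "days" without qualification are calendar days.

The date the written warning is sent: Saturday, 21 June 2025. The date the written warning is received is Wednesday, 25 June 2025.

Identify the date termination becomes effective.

The last day of the improvement period: 21 June 2025 + 14 days = 5 July 2025.
The last day of the review period: counting 10 business days from Saturday, 5 July 2025 (Jul 7, Jul 8, Jul 9, Jul 10, Jul 11, Jul 14, Jul 15, Jul 16, Jul 17, Jul 18, skipping weekends) reaches Friday, 18 July 2025.
The date termination becomes effective: 18 July 2025 + 28 days = 15 August 2025.

15 August 2025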